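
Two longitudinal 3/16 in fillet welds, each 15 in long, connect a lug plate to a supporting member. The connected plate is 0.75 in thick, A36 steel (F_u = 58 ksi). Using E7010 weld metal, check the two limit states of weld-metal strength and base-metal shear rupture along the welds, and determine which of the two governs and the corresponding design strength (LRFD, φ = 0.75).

φR_n ≈ 125 kip (weld metal governs)

E70XX → F_EXX = 70 ksi.
t_e = 0.707 × 0.1875 = 0.1326 in; L = 30 in.
Weld metal: φR_n = 0.75 × 0.6 × 70 × 0.1326 × 30 = 125.3 kip.
Base metal (shear rupture): φR_n = 0.75 × 0.6 × 58 × 0.75 × 30 = 587.2 kip.
Governing: weld metal.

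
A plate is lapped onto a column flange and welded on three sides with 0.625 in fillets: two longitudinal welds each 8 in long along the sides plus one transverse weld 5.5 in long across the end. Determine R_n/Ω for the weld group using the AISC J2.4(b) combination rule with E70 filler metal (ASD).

R_n/Ω ≈ 203 kip

E70XX → F_EXX = 70 ksi.
t_e = 0.707 × 0.625 = 0.4419 in.
R_nwl = 0.6 × 70 × 0.4419 × 16 = 296.9 kip (longitudinal, 2 welds).
R_nwt = 0.6 × 70 × 0.4419 × 5.5 = 102.1 kip (transverse, base value).
(i) R_nwl + R_nwt = 399 kip; (ii) 0.85 R_nwl + 1.5 R_nwt = 405.5 kip.
R_n = max = 405.5 kip [governs: (ii)]; R_n/Ω = 202.8 kip.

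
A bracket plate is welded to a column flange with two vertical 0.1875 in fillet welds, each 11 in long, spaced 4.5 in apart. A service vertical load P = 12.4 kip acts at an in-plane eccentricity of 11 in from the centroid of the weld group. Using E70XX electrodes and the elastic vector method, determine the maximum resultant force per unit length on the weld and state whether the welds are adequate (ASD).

f_max ≈ 2.7 kip/in; adequate

E70XX → F_EXX = 70 ksi.
Total weld length L_w = 22 in. Treat welds as unit-width lines.
Polar moment about centroid: J = 2[d³/12 + d(b/2)²] = 2[11³/12 + 11×2.25²] = 333.2 in³.
Direct shear f_v = P/L_w = 12.4 / 22 = 0.5636 kip/in (vertical).
Torsion M = P·e = 12.4 × 11 = 136.4 kip·in.
Critical point at (x, y) = (2.25, 5.5) from centroid. f_tx = M·y/J = 2.251 kip/in; f_ty = M·x/J = 0.921 kip/in.
Resultant f_max = √[f_tx² + (f_v + f_ty)²] = √[2.251² + (0.5636 + 0.921)²] = 2.697 kip/in.
Capacity per unit length: r_n/Ω = (1/2.0) × 0.6 × 70 × (0.707 × 0.1875) = 2.784 kip/in.
2.697 ≤ 2.784 → adequate.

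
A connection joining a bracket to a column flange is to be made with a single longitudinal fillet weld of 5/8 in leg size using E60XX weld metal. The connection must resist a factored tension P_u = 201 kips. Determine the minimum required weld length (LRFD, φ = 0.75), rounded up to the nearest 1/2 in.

L = 17 in

E60XX → F_EXX = 60 ksi.
Throat t_e = 0.707 × 0.625 = 0.4419 in.
φr_n = 0.75 × 0.6 × 60 × 0.4419 = 11.93 kips/in.
L_req = P_u / φr_n = 201 / 11.93 = 16.85 in total.
Round up → use L = 17 in.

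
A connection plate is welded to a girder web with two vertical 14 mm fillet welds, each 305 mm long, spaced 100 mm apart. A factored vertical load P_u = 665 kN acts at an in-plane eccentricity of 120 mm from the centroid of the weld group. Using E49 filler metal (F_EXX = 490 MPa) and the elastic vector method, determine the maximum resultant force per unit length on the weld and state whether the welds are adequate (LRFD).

Total weld length L_w = 610 mm. Treat welds as unit-width lines.
Polar moment about centroid: J = 2[d³/12 + d(b/2)²] = 2[305³/12 + 305×50²] = 6254000 mm³.
Direct shear f_v = P/L_w = 665×10³ / 610 = 1090 N/mm (vertical).
Torsion M = P·e = 665×10³ × 120 = 79800000 N·mm.
Critical point at (x, y) = (50, 152.5) from centroid. f_tx = M·y/J = 1946 N/mm; f_ty = M·x/J = 638 N/mm.
Resultant f_max = √[f_tx² + (f_v + f_ty)²] = √[1946² + (1090 + 638)²] = 2603 N/mm.
Capacity per unit length: φr_n = 0.75 × 0.6 × 490 × (0.707 × 14) = 2183 N/mm.
2603 > 2183 → NOT adequate.

f_max ≈ 2600 N/mm; NOT adequate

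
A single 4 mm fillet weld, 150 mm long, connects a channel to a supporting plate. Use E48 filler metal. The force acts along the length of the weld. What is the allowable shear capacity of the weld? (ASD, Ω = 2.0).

R_n/Ω ≈ 61.1 kN

E48XX → F_EXX = 480 MPa.
Effective throat t_e = 0.707 × 4 = 2.828 mm.
Total length L = 150 mm; A_we = 2.828 × 150 = 424.2 mm².
F_nw = 0.6 F_EXX = 0.6 × 480 = 288 MPa.
R_n = 288 × 424.2 × 10⁻³ = 122.2 kN; R_n/Ω = 122.2/2.0 = 61.08 kN.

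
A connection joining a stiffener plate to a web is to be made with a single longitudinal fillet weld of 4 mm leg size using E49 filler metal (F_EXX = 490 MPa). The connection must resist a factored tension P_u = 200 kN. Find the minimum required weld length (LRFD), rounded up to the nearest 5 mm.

Throat t_e = 0.707 × 4 = 2.828 mm.
φr_n = 0.75 × 0.6 × 490 × 2.828 × 10⁻³ = 0.6236 kN/mm.
L_req = P_u / φr_n = 200 / 0.6236 = 320.7 mm total.
Round up → use L = 325 mm.

L = 325 mm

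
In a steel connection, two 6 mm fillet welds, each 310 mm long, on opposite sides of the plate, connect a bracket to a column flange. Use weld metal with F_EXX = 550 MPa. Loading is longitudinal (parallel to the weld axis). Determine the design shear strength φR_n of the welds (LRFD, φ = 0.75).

φR_n ≈ 651 kN

Effective throat t_e = 0.707 × 6 = 4.242 mm.
Total length L = 620 mm; A_we = 4.242 × 620 = 2630 mm².
F_nw = 0.6 F_EXX = 0.6 × 550 = 330 MPa.
φR_n = 0.75 × 330 × 2630 × 10⁻³ = 650.9 kN.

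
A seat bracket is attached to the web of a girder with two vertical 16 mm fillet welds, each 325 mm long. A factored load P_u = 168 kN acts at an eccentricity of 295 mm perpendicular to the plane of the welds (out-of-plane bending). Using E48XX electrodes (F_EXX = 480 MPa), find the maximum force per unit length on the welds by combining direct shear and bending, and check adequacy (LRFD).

f_max ≈ 1430 N/mm; adequate

L_w = 2 × 325 = 650 mm; section modulus (unit throat) S = 2 × L²/6 = 35210 mm².
Direct shear f_v = P/L_w = 168×10³/650 = 258.5 N/mm.
Moment M = P × e = 168×10³ × 295 = 49560000 N·mm; bending f_b = M/S = 1408 N/mm.
f_max = √(f_v² + f_b²) = √(258.5² + 1408²) = 1431 N/mm.
φr_n = 0.75 × 0.6 × 480 × (0.707 × 16) = 2443 N/mm → adequate.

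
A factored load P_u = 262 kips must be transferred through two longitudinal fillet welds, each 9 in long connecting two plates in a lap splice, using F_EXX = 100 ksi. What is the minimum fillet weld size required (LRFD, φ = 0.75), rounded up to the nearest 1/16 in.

Total weld length L = 18 in.
Required throat t_e = P_u / (φ × 0.6 F_EXX × L) = 262 / (0.75 × 0.6 × 100 × 18) = 0.3235 in.
Required leg w = t_e / 0.707 = 0.4575 in → use 1/2 in.

w = 1/2 in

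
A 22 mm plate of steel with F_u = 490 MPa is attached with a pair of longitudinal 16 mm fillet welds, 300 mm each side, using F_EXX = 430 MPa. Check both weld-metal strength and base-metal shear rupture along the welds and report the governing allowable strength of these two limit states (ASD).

t_e = 0.707 × 16 = 11.31 mm; L = 600 mm.
Weld metal: R_n/Ω = (1/2.0) × 0.6 × 430 × 11.31 × 600 × 10⁻³ = 875.5 kN.
Base metal (shear rupture): R_n/Ω = (1/2.0) × 0.6 × 490 × 22 × 600 × 10⁻³ = 1940 kN.
Governing: weld metal.

R_n/Ω ≈ 876 kN (weld metal governs)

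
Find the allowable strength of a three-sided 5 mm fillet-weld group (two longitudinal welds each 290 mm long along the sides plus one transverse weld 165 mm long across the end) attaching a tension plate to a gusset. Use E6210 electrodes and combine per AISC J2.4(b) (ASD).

E62XX → F_EXX = 620 MPa.
t_e = 0.707 × 5 = 3.535 mm.
R_nwl = 0.6 × 620 × 3.535 × 580 × 10⁻³ = 762.7 kN (longitudinal, 2 welds).
R_nwt = 0.6 × 620 × 3.535 × 165 × 10⁻³ = 217 kN (transverse, base value).
(i) R_nwl + R_nwt = 979.7 kN; (ii) 0.85 R_nwl + 1.5 R_nwt = 973.8 kN.
R_n = max = 979.7 kN [governs: (i)]; R_n/Ω = 489.8 kN.

R_n/Ω ≈ 490 kN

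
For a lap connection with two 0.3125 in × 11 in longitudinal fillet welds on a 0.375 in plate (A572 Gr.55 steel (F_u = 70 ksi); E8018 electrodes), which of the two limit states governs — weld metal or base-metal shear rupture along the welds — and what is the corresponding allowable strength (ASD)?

E80XX → F_EXX = 80 ksi.
t_e = 0.707 × 0.3125 = 0.2209 in; L = 22 in.
Weld metal: R_n/Ω = (1/2.0) × 0.6 × 80 × 0.2209 × 22 = 116.7 kip.
Base metal (shear rupture): R_n/Ω = (1/2.0) × 0.6 × 70 × 0.375 × 22 = 173.2 kip.
Governing: weld metal.

R_n/Ω ≈ 117 kip (weld metal governs)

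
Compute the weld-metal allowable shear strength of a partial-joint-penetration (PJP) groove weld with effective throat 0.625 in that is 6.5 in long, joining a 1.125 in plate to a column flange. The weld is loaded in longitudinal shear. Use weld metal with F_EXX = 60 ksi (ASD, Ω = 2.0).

R_n/Ω ≈ 73.1 kip

Effective throat (given) t_e = 0.625 in.
A_we = 0.625 × 6.5 = 4.062 in².
F_nw = 0.6 F_EXX = 36 ksi.
R_n/Ω = (36 × 4.062) / 2.0 = 73.12 kip.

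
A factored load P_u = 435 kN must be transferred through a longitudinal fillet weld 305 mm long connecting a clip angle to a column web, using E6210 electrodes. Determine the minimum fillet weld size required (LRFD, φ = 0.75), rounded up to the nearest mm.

E62XX → F_EXX = 620 MPa.
Total weld length L = 305 mm.
Required throat t_e = P_u / (φ × 0.6 F_EXX × L) = 435 / (0.75 × 0.6 × 620 × 305 × 10⁻³) = 5.112 mm.
Required leg w = t_e / 0.707 = 7.23 mm → use 8 mm.

w = 8 mm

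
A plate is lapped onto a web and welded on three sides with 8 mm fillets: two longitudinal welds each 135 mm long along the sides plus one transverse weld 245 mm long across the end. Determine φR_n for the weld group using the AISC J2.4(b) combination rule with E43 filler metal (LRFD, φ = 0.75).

E43XX → F_EXX = 430 MPa.
t_e = 0.707 × 8 = 5.656 mm.
R_nwl = 0.6 × 430 × 5.656 × 270 × 10⁻³ = 394 kN (longitudinal, 2 welds).
R_nwt = 0.6 × 430 × 5.656 × 245 × 10⁻³ = 357.5 kN (transverse, base value).
(i) R_nwl + R_nwt = 751.5 kN; (ii) 0.85 R_nwl + 1.5 R_nwt = 871.2 kN.
R_n = max = 871.2 kN [governs: (ii)]; φR_n = 653.4 kN.

φR_n ≈ 653 kN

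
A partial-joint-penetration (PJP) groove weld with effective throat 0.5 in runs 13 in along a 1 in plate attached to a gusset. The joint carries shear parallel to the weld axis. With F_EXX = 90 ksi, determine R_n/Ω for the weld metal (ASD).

Effective throat (given) t_e = 0.5 in.
A_we = 0.5 × 13 = 6.5 in².
F_nw = 0.6 F_EXX = 54 ksi.
R_n/Ω = (54 × 6.5) / 2.0 = 175.5 kips.

R_n/Ω ≈ 176 kips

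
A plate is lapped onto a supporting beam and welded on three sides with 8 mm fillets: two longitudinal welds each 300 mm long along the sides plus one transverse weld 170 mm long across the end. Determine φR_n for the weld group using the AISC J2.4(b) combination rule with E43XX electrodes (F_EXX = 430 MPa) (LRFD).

φR_n ≈ 843 kN

t_e = 0.707 × 8 = 5.656 mm.
R_nwl = 0.6 × 430 × 5.656 × 600 × 10⁻³ = 875.5 kN (longitudinal, 2 welds).
R_nwt = 0.6 × 430 × 5.656 × 170 × 10⁻³ = 248.1 kN (transverse, base value).
(i) R_nwl + R_nwt = 1124 kN; (ii) 0.85 R_nwl + 1.5 R_nwt = 1116 kN.
R_n = max = 1124 kN [governs: (i)]; φR_n = 842.7 kN.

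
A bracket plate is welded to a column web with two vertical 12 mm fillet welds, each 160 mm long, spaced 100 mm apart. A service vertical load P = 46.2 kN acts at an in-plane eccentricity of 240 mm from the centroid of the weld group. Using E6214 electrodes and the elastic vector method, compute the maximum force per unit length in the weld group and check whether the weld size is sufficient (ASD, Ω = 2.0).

E62XX → F_EXX = 620 MPa.
Total weld length L_w = 320 mm. Treat welds as unit-width lines.
Polar moment about centroid: J = 2[d³/12 + d(b/2)²] = 2[160³/12 + 160×50²] = 1483000 mm³.
Direct shear f_v = P/L_w = 46.2×10³ / 320 = 144.4 N/mm (vertical).
Torsion M = P·e = 46.2×10³ × 240 = 11088000 N·mm.
Critical point at (x, y) = (50, 80) from centroid. f_tx = M·y/J = 598.3 N/mm; f_ty = M·x/J = 373.9 N/mm.
Resultant f_max = √[f_tx² + (f_v + f_ty)²] = √[598.3² + (144.4 + 373.9)²] = 791.6 N/mm.
Capacity per unit length: r_n/Ω = (1/2.0) × 0.6 × 620 × (0.707 × 12) = 1578 N/mm.
791.6 ≤ 1578 → adequate.

f_max ≈ 792 N/mm; adequate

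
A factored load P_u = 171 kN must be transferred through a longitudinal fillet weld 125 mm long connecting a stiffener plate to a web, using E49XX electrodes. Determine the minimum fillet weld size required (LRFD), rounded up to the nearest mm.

E49XX → F_EXX = 490 MPa.
Total weld length L = 125 mm.
Required throat t_e = P_u / (φ × 0.6 F_EXX × L) = 171 / (0.75 × 0.6 × 490 × 125 × 10⁻³) = 6.204 mm.
Required leg w = t_e / 0.707 = 8.775 mm → use 9 mm.

w = 9 mm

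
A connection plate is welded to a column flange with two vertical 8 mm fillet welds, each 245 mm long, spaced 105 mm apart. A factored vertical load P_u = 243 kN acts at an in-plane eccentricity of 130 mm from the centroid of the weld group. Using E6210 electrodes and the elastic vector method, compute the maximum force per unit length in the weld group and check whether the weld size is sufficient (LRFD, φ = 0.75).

f_max ≈ 1380 N/mm; adequate

E62XX → F_EXX = 620 MPa.
Total weld length L_w = 490 mm. Treat welds as unit-width lines.
Polar moment about centroid: J = 2[d³/12 + d(b/2)²] = 2[245³/12 + 245×52.5²] = 3802000 mm³.
Direct shear f_v = P/L_w = 243×10³ / 490 = 495.9 N/mm (vertical).
Torsion M = P·e = 243×10³ × 130 = 31590000 N·mm.
Critical point at (x, y) = (52.5, 122.5) from centroid. f_tx = M·y/J = 1018 N/mm; f_ty = M·x/J = 436.3 N/mm.
Resultant f_max = √[f_tx² + (f_v + f_ty)²] = √[1018² + (495.9 + 436.3)²] = 1380 N/mm.
Capacity per unit length: φr_n = 0.75 × 0.6 × 620 × (0.707 × 8) = 1578 N/mm.
1380 ≤ 1578 → adequate.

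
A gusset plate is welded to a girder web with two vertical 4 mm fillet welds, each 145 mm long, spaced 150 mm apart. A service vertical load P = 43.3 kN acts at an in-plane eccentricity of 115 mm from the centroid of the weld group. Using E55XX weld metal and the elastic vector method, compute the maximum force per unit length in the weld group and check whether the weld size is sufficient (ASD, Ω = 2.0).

f_max ≈ 365 N/mm; adequate

E55XX → F_EXX = 550 MPa.
Total weld length L_w = 290 mm. Treat welds as unit-width lines.
Polar moment about centroid: J = 2[d³/12 + d(b/2)²] = 2[145³/12 + 145×75²] = 2139000 mm³.
Direct shear f_v = P/L_w = 43.3×10³ / 290 = 149.3 N/mm (vertical).
Torsion M = P·e = 43.3×10³ × 115 = 4979500 N·mm.
Critical point at (x, y) = (75, 72.5) from centroid. f_tx = M·y/J = 168.7 N/mm; f_ty = M·x/J = 174.6 N/mm.
Resultant f_max = √[f_tx² + (f_v + f_ty)²] = √[168.7² + (149.3 + 174.6)²] = 365.2 N/mm.
Capacity per unit length: r_n/Ω = (1/2.0) × 0.6 × 550 × (0.707 × 4) = 466.6 N/mm.
365.2 ≤ 466.6 → adequate.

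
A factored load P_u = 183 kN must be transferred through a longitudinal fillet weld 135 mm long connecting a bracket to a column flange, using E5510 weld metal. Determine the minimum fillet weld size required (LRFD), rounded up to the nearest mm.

E55XX → F_EXX = 550 MPa.
Total weld length L = 135 mm.
Required throat t_e = P_u / (φ × 0.6 F_EXX × L) = 183 / (0.75 × 0.6 × 550 × 135 × 10⁻³) = 5.477 mm.
Required leg w = t_e / 0.707 = 7.747 mm → use 8 mm.

w = 8 mm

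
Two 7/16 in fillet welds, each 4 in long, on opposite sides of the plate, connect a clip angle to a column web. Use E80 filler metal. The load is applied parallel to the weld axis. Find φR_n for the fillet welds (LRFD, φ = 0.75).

E80XX → F_EXX = 80 ksi.
Effective throat t_e = 0.707 × 0.4375 = 0.3093 in.
Total length L = 8 in; A_we = 0.3093 × 8 = 2.474 in².
F_nw = 0.6 F_EXX = 0.6 × 80 = 48 ksi.
φR_n = 0.75 × 48 × 2.474 = 89.08 kips.

φR_n ≈ 89.1 kips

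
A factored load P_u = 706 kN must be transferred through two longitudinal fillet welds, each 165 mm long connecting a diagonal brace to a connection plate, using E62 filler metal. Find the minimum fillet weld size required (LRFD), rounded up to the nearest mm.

E62XX → F_EXX = 620 MPa.
Total weld length L = 330 mm.
Required throat t_e = P_u / (φ × 0.6 F_EXX × L) = 706 / (0.75 × 0.6 × 620 × 330 × 10⁻³) = 7.668 mm.
Required leg w = t_e / 0.707 = 10.85 mm → use 11 mm.

w = 11 mm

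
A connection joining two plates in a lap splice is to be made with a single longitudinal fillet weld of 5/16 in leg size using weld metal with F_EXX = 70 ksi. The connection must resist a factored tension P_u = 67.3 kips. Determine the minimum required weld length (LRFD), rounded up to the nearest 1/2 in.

L = 10 in

Throat t_e = 0.707 × 0.3125 = 0.2209 in.
φr_n = 0.75 × 0.6 × 70 × 0.2209 = 6.96 kips/in.
L_req = P_u / φr_n = 67.3 / 6.96 = 9.67 in total.
Round up → use L = 10 in.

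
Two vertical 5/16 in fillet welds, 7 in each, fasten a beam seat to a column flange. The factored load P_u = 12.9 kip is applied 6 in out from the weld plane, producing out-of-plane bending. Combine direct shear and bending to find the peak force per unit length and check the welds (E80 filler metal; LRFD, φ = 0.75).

f_max ≈ 4.83 kip/in; adequate

E80XX → F_EXX = 80 ksi.
L_w = 2 × 7 = 14 in; section modulus (unit throat) S = 2 × L²/6 = 16.33 in².
Direct shear f_v = P/L_w = 12.9/14 = 0.9214 kip/in.
Moment M = P × e = 12.9 × 6 = 77.4 kip·in; bending f_b = M/S = 4.739 kip/in.
f_max = √(f_v² + f_b²) = √(0.9214² + 4.739²) = 4.828 kip/in.
φr_n = 0.75 × 0.6 × 80 × (0.707 × 0.3125) = 7.954 kip/in → adequate.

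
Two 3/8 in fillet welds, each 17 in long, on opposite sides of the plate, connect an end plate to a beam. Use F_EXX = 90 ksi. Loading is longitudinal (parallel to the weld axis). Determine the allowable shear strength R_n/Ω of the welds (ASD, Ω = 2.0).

R_n/Ω ≈ 243 kips

Effective throat t_e = 0.707 × 0.375 = 0.2651 in.
Total length L = 34 in; A_we = 0.2651 × 34 = 9.014 in².
F_nw = 0.6 F_EXX = 0.6 × 90 = 54 ksi.
R_n = 54 × 9.014 = 486.8 kips; R_n/Ω = 486.8/2.0 = 243.4 kips.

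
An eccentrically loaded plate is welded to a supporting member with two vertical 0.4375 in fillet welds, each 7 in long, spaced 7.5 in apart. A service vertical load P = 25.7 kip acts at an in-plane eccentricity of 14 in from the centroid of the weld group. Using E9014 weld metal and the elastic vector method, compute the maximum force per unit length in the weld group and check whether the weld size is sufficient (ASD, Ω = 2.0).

E90XX → F_EXX = 90 ksi.
Total weld length L_w = 14 in. Treat welds as unit-width lines.
Polar moment about centroid: J = 2[d³/12 + d(b/2)²] = 2[7³/12 + 7×3.75²] = 254 in³.
Direct shear f_v = P/L_w = 25.7 / 14 = 1.836 kip/in (vertical).
Torsion M = P·e = 25.7 × 14 = 359.8 kip·in.
Critical point at (x, y) = (3.75, 3.5) from centroid. f_tx = M·y/J = 4.957 kip/in; f_ty = M·x/J = 5.311 kip/in.
Resultant f_max = √[f_tx² + (f_v + f_ty)²] = √[4.957² + (1.836 + 5.311)²] = 8.698 kip/in.
Capacity per unit length: r_n/Ω = (1/2.0) × 0.6 × 90 × (0.707 × 0.4375) = 8.351 kip/in.
8.698 > 8.351 → NOT adequate.

f_max ≈ 8.7 kip/in; NOT adequate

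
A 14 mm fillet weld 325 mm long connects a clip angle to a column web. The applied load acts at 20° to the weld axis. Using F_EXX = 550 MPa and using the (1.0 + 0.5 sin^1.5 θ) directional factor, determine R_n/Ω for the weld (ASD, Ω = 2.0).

t_e = 0.707 × 14 = 9.898 mm; A_we = 9.898 × 325 = 3217 mm².
Directional factor: 1.0 + 0.5 sin^1.5(20°) = 1.1.
F_nw = 0.6 × 550 × 1.1 = 363 MPa.
R_n/Ω = (363 × 3217) / 2.0 × 10⁻³ = 583.9 kN.

R_n/Ω ≈ 584 kN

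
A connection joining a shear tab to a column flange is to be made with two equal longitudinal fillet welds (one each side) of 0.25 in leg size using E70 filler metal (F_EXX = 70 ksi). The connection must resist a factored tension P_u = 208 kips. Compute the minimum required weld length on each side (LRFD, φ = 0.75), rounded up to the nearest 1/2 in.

L = 19 in on each side

Throat t_e = 0.707 × 0.25 = 0.1767 in.
φr_n = 0.75 × 0.6 × 70 × 0.1767 = 5.568 kips/in.
L_req = P_u / φr_n = 208 / 5.568 = 37.36 in total.
Per side: 37.36 / 2 = 18.68 in.
Round up → use L = 19 in on each side.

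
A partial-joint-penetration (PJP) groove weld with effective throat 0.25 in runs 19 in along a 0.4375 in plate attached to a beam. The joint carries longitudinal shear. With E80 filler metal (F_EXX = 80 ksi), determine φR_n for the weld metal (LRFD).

φR_n ≈ 171 kip

Effective throat (given) t_e = 0.25 in.
A_we = 0.25 × 19 = 4.75 in².
F_nw = 0.6 F_EXX = 48 ksi.
φR_n = 0.75 × 48 × 4.75 = 171 kip.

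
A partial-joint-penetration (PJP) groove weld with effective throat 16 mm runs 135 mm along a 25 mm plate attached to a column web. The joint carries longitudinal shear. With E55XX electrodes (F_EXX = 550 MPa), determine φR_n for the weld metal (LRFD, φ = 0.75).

Effective throat (given) t_e = 16 mm.
A_we = 16 × 135 = 2160 mm².
F_nw = 0.6 F_EXX = 330 MPa.
φR_n = 0.75 × 330 × 2160 × 10⁻³ = 534.6 kN.

φR_n ≈ 535 kN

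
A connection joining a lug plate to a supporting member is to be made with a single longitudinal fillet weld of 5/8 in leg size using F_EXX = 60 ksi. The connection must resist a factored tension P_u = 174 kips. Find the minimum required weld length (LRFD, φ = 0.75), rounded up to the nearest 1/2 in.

L = 15 in

Throat t_e = 0.707 × 0.625 = 0.4419 in.
φr_n = 0.75 × 0.6 × 60 × 0.4419 = 11.93 kips/in.
L_req = P_u / φr_n = 174 / 11.93 = 14.58 in total.
Round up → use L = 15 in.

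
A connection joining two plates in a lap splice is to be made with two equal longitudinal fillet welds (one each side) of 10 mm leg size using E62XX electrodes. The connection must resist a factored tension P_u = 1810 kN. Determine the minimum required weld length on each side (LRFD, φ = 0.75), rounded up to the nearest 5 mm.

E62XX → F_EXX = 620 MPa.
Throat t_e = 0.707 × 10 = 7.07 mm.
φr_n = 0.75 × 0.6 × 620 × 7.07 × 10⁻³ = 1.973 kN/mm.
L_req = P_u / φr_n = 1810 / 1.973 = 917.6 mm total.
Per side: 917.6 / 2 = 458.8 mm.
Round up → use L = 460 mm on each side.

L = 460 mm on each side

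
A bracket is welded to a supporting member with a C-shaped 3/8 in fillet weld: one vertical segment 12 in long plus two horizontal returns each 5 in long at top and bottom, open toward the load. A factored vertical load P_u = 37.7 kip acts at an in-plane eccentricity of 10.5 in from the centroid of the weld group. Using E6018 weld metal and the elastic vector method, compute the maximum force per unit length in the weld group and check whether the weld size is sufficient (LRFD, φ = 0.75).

E60XX → F_EXX = 60 ksi.
Total weld length L_w = 22 in. Treat welds as unit-width lines.
Centroid: x̄ = 2×5×2.5 / 22 = 1.136 in from the vertical weld.
Polar moment about centroid: J = I_x + I_y = [12³/12 + 2×5×6²] + [12×1.136² + 2(5³/12 + 5×1.364²)] = 558.9 in³.
Direct shear f_v = P/L_w = 37.7 / 22 = 1.714 kip/in (vertical).
Torsion M = P·e = 37.7 × 10.5 = 395.85 kip·in.
Critical point at (x, y) = (3.864, 6) from centroid. f_tx = M·y/J = 4.249 kip/in; f_ty = M·x/J = 2.736 kip/in.
Resultant f_max = √[f_tx² + (f_v + f_ty)²] = √[4.249² + (1.714 + 2.736)²] = 6.153 kip/in.
Capacity per unit length: φr_n = 0.75 × 0.6 × 60 × (0.707 × 0.375) = 7.158 kip/in.
6.153 ≤ 7.158 → adequate.

f_max ≈ 6.15 kip/in; adequate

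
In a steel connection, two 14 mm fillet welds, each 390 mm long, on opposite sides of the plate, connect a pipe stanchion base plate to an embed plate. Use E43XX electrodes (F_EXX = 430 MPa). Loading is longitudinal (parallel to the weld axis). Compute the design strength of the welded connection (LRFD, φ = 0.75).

Effective throat t_e = 0.707 × 14 = 9.898 mm.
Total length L = 780 mm; A_we = 9.898 × 780 = 7720 mm².
F_nw = 0.6 F_EXX = 0.6 × 430 = 258 MPa.
φR_n = 0.75 × 258 × 7720 × 10⁻³ = 1494 kN.

φR_n ≈ 1490 kN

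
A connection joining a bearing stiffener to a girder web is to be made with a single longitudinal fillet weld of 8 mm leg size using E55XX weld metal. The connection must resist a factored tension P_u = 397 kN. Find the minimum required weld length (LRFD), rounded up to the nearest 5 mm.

L = 285 mm

E55XX → F_EXX = 550 MPa.
Throat t_e = 0.707 × 8 = 5.656 mm.
φr_n = 0.75 × 0.6 × 550 × 5.656 × 10⁻³ = 1.4 kN/mm.
L_req = P_u / φr_n = 397 / 1.4 = 283.6 mm total.
Round up → use L = 285 mm.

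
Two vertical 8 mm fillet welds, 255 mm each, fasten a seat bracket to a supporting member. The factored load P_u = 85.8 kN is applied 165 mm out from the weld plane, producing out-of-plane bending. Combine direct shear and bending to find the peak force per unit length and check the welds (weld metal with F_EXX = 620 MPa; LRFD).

L_w = 2 × 255 = 510 mm; section modulus (unit throat) S = 2 × L²/6 = 21680 mm².
Direct shear f_v = P/L_w = 85.8×10³/510 = 168.2 N/mm.
Moment M = P × e = 85.8×10³ × 165 = 14157000 N·mm; bending f_b = M/S = 653.1 N/mm.
f_max = √(f_v² + f_b²) = √(168.2² + 653.1²) = 674.5 N/mm.
φr_n = 0.75 × 0.6 × 620 × (0.707 × 8) = 1578 N/mm → adequate.

f_max ≈ 674 N/mm; adequate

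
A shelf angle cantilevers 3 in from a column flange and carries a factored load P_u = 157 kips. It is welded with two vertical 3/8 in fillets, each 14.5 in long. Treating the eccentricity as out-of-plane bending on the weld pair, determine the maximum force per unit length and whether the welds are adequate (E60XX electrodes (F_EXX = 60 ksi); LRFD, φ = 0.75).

f_max ≈ 8.63 kip/in; NOT adequate

L_w = 2 × 14.5 = 29 in; section modulus (unit throat) S = 2 × L²/6 = 70.08 in².
Direct shear f_v = P/L_w = 157/29 = 5.414 kip/in.
Moment M = P × e = 157 × 3 = 471 kip·in; bending f_b = M/S = 6.721 kip/in.
f_max = √(f_v² + f_b²) = √(5.414² + 6.721²) = 8.63 kip/in.
φr_n = 0.75 × 0.6 × 60 × (0.707 × 0.375) = 7.158 kip/in → NOT adequate.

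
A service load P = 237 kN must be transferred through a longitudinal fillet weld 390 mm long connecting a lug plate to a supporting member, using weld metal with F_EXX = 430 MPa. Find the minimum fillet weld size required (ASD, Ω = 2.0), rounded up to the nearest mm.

w = 7 mm

Total weld length L = 390 mm.
Required throat t_e = P × Ω / (0.6 F_EXX × L) = 237 × 2.0 / (0.6 × 430 × 390 × 10⁻³) = 4.711 mm.
Required leg w = t_e / 0.707 = 6.663 mm → use 7 mm.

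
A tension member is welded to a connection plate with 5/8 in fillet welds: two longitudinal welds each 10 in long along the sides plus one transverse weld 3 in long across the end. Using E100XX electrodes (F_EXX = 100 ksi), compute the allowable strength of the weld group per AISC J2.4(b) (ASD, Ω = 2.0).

t_e = 0.707 × 0.625 = 0.4419 in.
R_nwl = 0.6 × 100 × 0.4419 × 20 = 530.2 kips (longitudinal, 2 welds).
R_nwt = 0.6 × 100 × 0.4419 × 3 = 79.54 kips (transverse, base value).
(i) R_nwl + R_nwt = 609.8 kips; (ii) 0.85 R_nwl + 1.5 R_nwt = 570 kips.
R_n = max = 609.8 kips [governs: (i)]; R_n/Ω = 304.9 kips.

R_n/Ω ≈ 305 kips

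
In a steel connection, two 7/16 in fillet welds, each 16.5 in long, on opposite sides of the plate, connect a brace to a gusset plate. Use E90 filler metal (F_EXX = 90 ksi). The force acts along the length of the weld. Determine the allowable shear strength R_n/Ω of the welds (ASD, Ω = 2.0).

Effective throat t_e = 0.707 × 0.4375 = 0.3093 in.
Total length L = 33 in; A_we = 0.3093 × 33 = 10.21 in².
F_nw = 0.6 F_EXX = 0.6 × 90 = 54 ksi.
R_n = 54 × 10.21 = 551.2 kip; R_n/Ω = 551.2/2.0 = 275.6 kip.

R_n/Ω ≈ 276 kip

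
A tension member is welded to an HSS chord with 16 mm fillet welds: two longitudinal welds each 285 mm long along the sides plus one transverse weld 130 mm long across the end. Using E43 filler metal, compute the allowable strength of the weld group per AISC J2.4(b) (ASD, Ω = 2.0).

E43XX → F_EXX = 430 MPa.
t_e = 0.707 × 16 = 11.31 mm.
R_nwl = 0.6 × 430 × 11.31 × 570 × 10⁻³ = 1664 kN (longitudinal, 2 welds).
R_nwt = 0.6 × 430 × 11.31 × 130 × 10⁻³ = 379.4 kN (transverse, base value).
(i) R_nwl + R_nwt = 2043 kN; (ii) 0.85 R_nwl + 1.5 R_nwt = 1983 kN.
R_n = max = 2043 kN [governs: (i)]; R_n/Ω = 1021 kN.

R_n/Ω ≈ 1020 kN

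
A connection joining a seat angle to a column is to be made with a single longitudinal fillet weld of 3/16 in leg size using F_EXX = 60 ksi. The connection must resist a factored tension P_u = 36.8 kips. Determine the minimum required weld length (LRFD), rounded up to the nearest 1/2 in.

L = 10.5 in

Throat t_e = 0.707 × 0.1875 = 0.1326 in.
φr_n = 0.75 × 0.6 × 60 × 0.1326 = 3.579 kips/in.
L_req = P_u / φr_n = 36.8 / 3.579 = 10.28 in total.
Round up → use L = 10.5 in.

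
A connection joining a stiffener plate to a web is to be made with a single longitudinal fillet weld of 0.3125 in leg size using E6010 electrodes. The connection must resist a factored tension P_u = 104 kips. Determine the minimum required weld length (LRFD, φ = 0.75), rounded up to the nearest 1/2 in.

E60XX → F_EXX = 60 ksi.
Throat t_e = 0.707 × 0.3125 = 0.2209 in.
φr_n = 0.75 × 0.6 × 60 × 0.2209 = 5.965 kips/in.
L_req = P_u / φr_n = 104 / 5.965 = 17.43 in total.
Round up → use L = 17.5 in.

L = 17.5 in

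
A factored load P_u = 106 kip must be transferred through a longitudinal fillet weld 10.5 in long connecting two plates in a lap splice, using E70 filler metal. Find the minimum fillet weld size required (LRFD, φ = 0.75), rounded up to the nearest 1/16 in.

w = 1/2 in

E70XX → F_EXX = 70 ksi.
Total weld length L = 10.5 in.
Required throat t_e = P_u / (φ × 0.6 F_EXX × L) = 106 / (0.75 × 0.6 × 70 × 10.5) = 0.3205 in.
Required leg w = t_e / 0.707 = 0.4533 in → use 1/2 in.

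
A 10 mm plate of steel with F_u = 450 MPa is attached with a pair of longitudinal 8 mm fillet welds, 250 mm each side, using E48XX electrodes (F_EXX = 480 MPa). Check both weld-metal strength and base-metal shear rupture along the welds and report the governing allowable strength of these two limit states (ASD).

R_n/Ω ≈ 407 kN (weld metal governs)

t_e = 0.707 × 8 = 5.656 mm; L = 500 mm.
Weld metal: R_n/Ω = (1/2.0) × 0.6 × 480 × 5.656 × 500 × 10⁻³ = 407.2 kN.
Base metal (shear rupture): R_n/Ω = (1/2.0) × 0.6 × 450 × 10 × 500 × 10⁻³ = 675 kN.
Governing: weld metal.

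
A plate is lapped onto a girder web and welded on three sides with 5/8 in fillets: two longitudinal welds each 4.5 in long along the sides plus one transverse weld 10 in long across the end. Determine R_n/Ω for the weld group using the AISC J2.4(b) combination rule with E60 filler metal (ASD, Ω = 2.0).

E60XX → F_EXX = 60 ksi.
t_e = 0.707 × 0.625 = 0.4419 in.
R_nwl = 0.6 × 60 × 0.4419 × 9 = 143.2 kips (longitudinal, 2 welds).
R_nwt = 0.6 × 60 × 0.4419 × 10 = 159.1 kips (transverse, base value).
(i) R_nwl + R_nwt = 302.2 kips; (ii) 0.85 R_nwl + 1.5 R_nwt = 360.3 kips.
R_n = max = 360.3 kips [governs: (ii)]; R_n/Ω = 180.2 kips.

R_n/Ω ≈ 180 kips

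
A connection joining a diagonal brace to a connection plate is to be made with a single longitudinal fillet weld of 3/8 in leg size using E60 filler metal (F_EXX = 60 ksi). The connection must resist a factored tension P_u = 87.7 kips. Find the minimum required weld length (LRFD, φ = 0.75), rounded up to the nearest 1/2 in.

Throat t_e = 0.707 × 0.375 = 0.2651 in.
φr_n = 0.75 × 0.6 × 60 × 0.2651 = 7.158 kips/in.
L_req = P_u / φr_n = 87.7 / 7.158 = 12.25 in total.
Round up → use L = 12.5 in.

L = 12.5 in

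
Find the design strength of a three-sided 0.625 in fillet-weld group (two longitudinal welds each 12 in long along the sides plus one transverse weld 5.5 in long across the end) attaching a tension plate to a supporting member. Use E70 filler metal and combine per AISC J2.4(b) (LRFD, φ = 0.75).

E70XX → F_EXX = 70 ksi.
t_e = 0.707 × 0.625 = 0.4419 in.
R_nwl = 0.6 × 70 × 0.4419 × 24 = 445.4 kip (longitudinal, 2 welds).
R_nwt = 0.6 × 70 × 0.4419 × 5.5 = 102.1 kip (transverse, base value).
(i) R_nwl + R_nwt = 547.5 kip; (ii) 0.85 R_nwl + 1.5 R_nwt = 531.7 kip.
R_n = max = 547.5 kip [governs: (i)]; φR_n = 410.6 kip.

φR_n ≈ 411 kip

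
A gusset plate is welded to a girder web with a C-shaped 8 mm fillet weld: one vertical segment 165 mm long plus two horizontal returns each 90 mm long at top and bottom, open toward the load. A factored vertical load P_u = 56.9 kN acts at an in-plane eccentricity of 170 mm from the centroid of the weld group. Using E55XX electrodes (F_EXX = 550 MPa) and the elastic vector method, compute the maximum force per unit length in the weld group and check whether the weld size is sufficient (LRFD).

f_max ≈ 657 N/mm; adequate

Total weld length L_w = 345 mm. Treat welds as unit-width lines.
Centroid: x̄ = 2×90×45 / 345 = 23.48 mm from the vertical weld.
Polar moment about centroid: J = I_x + I_y = [165³/12 + 2×90×82.5²] + [165×23.48² + 2(90³/12 + 90×21.52²)] = 1895000 mm³.
Direct shear f_v = P/L_w = 56.9×10³ / 345 = 164.9 N/mm (vertical).
Torsion M = P·e = 56.9×10³ × 170 = 9673000 N·mm.
Critical point at (x, y) = (66.52, 82.5) from centroid. f_tx = M·y/J = 421.1 N/mm; f_ty = M·x/J = 339.5 N/mm.
Resultant f_max = √[f_tx² + (f_v + f_ty)²] = √[421.1² + (164.9 + 339.5)²] = 657.1 N/mm.
Capacity per unit length: φr_n = 0.75 × 0.6 × 550 × (0.707 × 8) = 1400 N/mm.
657.1 ≤ 1400 → adequate.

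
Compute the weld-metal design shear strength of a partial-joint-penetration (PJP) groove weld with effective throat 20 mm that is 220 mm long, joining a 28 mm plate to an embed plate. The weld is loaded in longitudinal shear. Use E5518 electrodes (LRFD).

E55XX → F_EXX = 550 MPa.
Effective throat (given) t_e = 20 mm.
A_we = 20 × 220 = 4400 mm².
F_nw = 0.6 F_EXX = 330 MPa.
φR_n = 0.75 × 330 × 4400 × 10⁻³ = 1089 kN.

φR_n ≈ 1090 kN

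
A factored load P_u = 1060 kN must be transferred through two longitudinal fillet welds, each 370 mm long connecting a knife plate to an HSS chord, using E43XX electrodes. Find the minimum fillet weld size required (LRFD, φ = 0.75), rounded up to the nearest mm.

E43XX → F_EXX = 430 MPa.
Total weld length L = 740 mm.
Required throat t_e = P_u / (φ × 0.6 F_EXX × L) = 1060 / (0.75 × 0.6 × 430 × 740 × 10⁻³) = 7.403 mm.
Required leg w = t_e / 0.707 = 10.47 mm → use 11 mm.

w = 11 mm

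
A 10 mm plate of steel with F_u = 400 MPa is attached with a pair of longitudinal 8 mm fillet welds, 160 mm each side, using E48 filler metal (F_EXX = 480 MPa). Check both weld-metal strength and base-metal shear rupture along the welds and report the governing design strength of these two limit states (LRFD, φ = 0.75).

t_e = 0.707 × 8 = 5.656 mm; L = 320 mm.
Weld metal: φR_n = 0.75 × 0.6 × 480 × 5.656 × 320 × 10⁻³ = 390.9 kN.
Base metal (shear rupture): φR_n = 0.75 × 0.6 × 400 × 10 × 320 × 10⁻³ = 576 kN.
Governing: weld metal.

φR_n ≈ 391 kN (weld metal governs)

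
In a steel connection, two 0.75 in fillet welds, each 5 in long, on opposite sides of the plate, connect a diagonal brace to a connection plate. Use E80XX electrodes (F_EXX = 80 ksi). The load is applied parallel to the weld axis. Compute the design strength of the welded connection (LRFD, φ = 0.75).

φR_n ≈ 191 kip

Effective throat t_e = 0.707 × 0.75 = 0.5302 in.
Total length L = 10 in; A_we = 0.5302 × 10 = 5.303 in².
F_nw = 0.6 F_EXX = 0.6 × 80 = 48 ksi.
φR_n = 0.75 × 48 × 5.303 = 190.9 kip.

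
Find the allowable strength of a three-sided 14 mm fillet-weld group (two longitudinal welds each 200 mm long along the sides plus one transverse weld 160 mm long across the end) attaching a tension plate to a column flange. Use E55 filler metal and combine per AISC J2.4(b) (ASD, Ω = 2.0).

E55XX → F_EXX = 550 MPa.
t_e = 0.707 × 14 = 9.898 mm.
R_nwl = 0.6 × 550 × 9.898 × 400 × 10⁻³ = 1307 kN (longitudinal, 2 welds).
R_nwt = 0.6 × 550 × 9.898 × 160 × 10⁻³ = 522.6 kN (transverse, base value).
(i) R_nwl + R_nwt = 1829 kN; (ii) 0.85 R_nwl + 1.5 R_nwt = 1894 kN.
R_n = max = 1894 kN [governs: (ii)]; R_n/Ω = 947.2 kN.

R_n/Ω ≈ 947 kN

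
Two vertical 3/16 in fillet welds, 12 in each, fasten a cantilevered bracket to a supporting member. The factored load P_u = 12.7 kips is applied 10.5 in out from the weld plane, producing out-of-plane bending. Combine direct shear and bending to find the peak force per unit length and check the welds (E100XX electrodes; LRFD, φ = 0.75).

f_max ≈ 2.83 kip/in; adequate

E100XX → F_EXX = 100 ksi.
L_w = 2 × 12 = 24 in; section modulus (unit throat) S = 2 × L²/6 = 48 in².
Direct shear f_v = P/L_w = 12.7/24 = 0.5292 kip/in.
Moment M = P × e = 12.7 × 10.5 = 133.35 kip·in; bending f_b = M/S = 2.778 kip/in.
f_max = √(f_v² + f_b²) = √(0.5292² + 2.778²) = 2.828 kip/in.
φr_n = 0.75 × 0.6 × 100 × (0.707 × 0.1875) = 5.965 kip/in → adequate.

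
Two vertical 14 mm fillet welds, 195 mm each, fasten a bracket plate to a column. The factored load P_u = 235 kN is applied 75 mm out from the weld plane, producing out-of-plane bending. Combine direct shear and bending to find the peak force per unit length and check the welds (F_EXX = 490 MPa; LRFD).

f_max ≈ 1520 N/mm; adequate

L_w = 2 × 195 = 390 mm; section modulus (unit throat) S = 2 × L²/6 = 12680 mm².
Direct shear f_v = P/L_w = 235×10³/390 = 602.6 N/mm.
Moment M = P × e = 235×10³ × 75 = 17625000 N·mm; bending f_b = M/S = 1391 N/mm.
f_max = √(f_v² + f_b²) = √(602.6² + 1391²) = 1515 N/mm.
φr_n = 0.75 × 0.6 × 490 × (0.707 × 14) = 2183 N/mm → adequate.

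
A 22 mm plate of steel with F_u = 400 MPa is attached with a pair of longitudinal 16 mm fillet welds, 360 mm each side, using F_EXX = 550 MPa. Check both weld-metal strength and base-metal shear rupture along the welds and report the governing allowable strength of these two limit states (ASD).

t_e = 0.707 × 16 = 11.31 mm; L = 720 mm.
Weld metal: R_n/Ω = (1/2.0) × 0.6 × 550 × 11.31 × 720 × 10⁻³ = 1344 kN.
Base metal (shear rupture): R_n/Ω = (1/2.0) × 0.6 × 400 × 22 × 720 × 10⁻³ = 1901 kN.
Governing: weld metal.

R_n/Ω ≈ 1340 kN (weld metal governs)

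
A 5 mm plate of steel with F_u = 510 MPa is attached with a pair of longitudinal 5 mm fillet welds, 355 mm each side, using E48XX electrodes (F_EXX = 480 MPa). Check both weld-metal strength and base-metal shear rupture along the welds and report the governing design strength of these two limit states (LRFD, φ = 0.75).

φR_n ≈ 542 kN (weld metal governs)

t_e = 0.707 × 5 = 3.535 mm; L = 710 mm.
Weld metal: φR_n = 0.75 × 0.6 × 480 × 3.535 × 710 × 10⁻³ = 542.1 kN.
Base metal (shear rupture): φR_n = 0.75 × 0.6 × 510 × 5 × 710 × 10⁻³ = 814.7 kN.
Governing: weld metal.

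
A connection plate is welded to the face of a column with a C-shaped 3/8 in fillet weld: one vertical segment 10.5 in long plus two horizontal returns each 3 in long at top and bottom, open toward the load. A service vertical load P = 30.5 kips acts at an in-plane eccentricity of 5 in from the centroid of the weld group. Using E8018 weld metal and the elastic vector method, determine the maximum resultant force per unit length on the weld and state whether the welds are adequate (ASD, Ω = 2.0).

f_max ≈ 4.33 kip/in; adequate

E80XX → F_EXX = 80 ksi.
Total weld length L_w = 16.5 in. Treat welds as unit-width lines.
Centroid: x̄ = 2×3×1.5 / 16.5 = 0.5455 in from the vertical weld.
Polar moment about centroid: J = I_x + I_y = [10.5³/12 + 2×3×5.25²] + [10.5×0.5455² + 2(3³/12 + 3×0.9545²)] = 274.9 in³.
Direct shear f_v = P/L_w = 30.5 / 16.5 = 1.848 kip/in (vertical).
Torsion M = P·e = 30.5 × 5 = 152.5 kip·in.
Critical point at (x, y) = (2.455, 5.25) from centroid. f_tx = M·y/J = 2.912 kip/in; f_ty = M·x/J = 1.361 kip/in.
Resultant f_max = √[f_tx² + (f_v + f_ty)²] = √[2.912² + (1.848 + 1.361)²] = 4.334 kip/in.
Capacity per unit length: r_n/Ω = (1/2.0) × 0.6 × 80 × (0.707 × 0.375) = 6.363 kip/in.
4.334 ≤ 6.363 → adequate.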